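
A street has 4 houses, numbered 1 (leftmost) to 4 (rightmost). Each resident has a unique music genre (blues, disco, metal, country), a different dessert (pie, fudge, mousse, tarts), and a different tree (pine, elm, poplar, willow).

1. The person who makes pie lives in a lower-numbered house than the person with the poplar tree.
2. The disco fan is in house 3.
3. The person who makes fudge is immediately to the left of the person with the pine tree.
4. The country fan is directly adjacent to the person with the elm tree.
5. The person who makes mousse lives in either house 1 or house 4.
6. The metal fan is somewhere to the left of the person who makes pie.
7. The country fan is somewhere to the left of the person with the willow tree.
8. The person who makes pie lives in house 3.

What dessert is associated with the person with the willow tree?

The disco fan is in house 3 (clue 2).
Clue 8 places the person who makes pie in house 3.
So house 4 gets blues for music genre.
The only tree still possible for house 1 is elm.
From clue 1, the person with the poplar tree must be in house 4.
Clue 4 places the country fan in house 2.
The only music genre still possible for house 1 is metal.
So house 2 gets pine for tree.
The only tree still possible for house 3 is willow.
From clue 3, the person who makes fudge must be in house 1.
The only dessert still possible for house 2 is tarts.
The only dessert still possible for house 4 is mousse.
So: house 1 = metal/fudge/elm, house 2 = country/tarts/pine, house 3 = disco/pie/willow, house 4 = blues/mousse/poplar.

pie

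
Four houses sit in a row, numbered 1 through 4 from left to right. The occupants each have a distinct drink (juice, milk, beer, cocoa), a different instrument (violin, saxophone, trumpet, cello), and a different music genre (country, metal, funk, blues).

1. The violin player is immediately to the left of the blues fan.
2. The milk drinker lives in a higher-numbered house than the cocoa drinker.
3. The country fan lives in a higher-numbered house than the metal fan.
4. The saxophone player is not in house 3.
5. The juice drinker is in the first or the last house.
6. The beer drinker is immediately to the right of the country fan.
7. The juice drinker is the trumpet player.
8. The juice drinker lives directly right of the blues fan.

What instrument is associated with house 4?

trumpet

Clue 8: the juice drinker is in house 4.
The blues fan is in house 3 (clue 8).
House 1's drink must be cocoa (nothing else left).
So house 2 gets milk for drink.
So house 3 gets beer for drink.
That leaves funk as the music genre for house 4.
From clue 1, the violin player must be in house 2.
By clue 3, the metal fan is in house 1.
Clue 7 places the trumpet player in house 4.
The only instrument still possible for house 3 is cello.
House 2 music genre: only country fits.
So house 1 gets saxophone for instrument.
So: house 1 = cocoa/saxophone/metal, house 2 = milk/violin/country, house 3 = beer/cello/blues, house 4 = juice/trumpet/funk.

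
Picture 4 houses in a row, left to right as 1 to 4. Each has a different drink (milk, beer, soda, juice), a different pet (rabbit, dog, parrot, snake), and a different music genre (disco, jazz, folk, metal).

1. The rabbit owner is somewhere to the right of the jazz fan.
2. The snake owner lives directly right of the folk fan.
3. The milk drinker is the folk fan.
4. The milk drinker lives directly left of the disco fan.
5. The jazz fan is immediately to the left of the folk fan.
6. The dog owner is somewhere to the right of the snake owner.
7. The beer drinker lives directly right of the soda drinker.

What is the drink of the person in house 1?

juice

So house 1 gets parrot for pet.
Clue 2: the snake owner is in house 3.
Clue 2 places the folk fan in house 2.
The milk drinker is in house 2 (clue 3).
Clue 4 places the disco fan in house 3.
Clue 5 places the jazz fan in house 1.
Clue 6: the dog owner is in house 4.
So house 2 gets rabbit for pet.
The only music genre still possible for house 4 is metal.
From clue 7, the beer drinker must be in house 4.
By clue 7, the soda drinker is in house 3.
House 1 drink: only juice fits.
So: house 1 = juice/parrot/jazz, house 2 = milk/rabbit/folk, house 3 = soda/snake/disco, house 4 = beer/dog/metal.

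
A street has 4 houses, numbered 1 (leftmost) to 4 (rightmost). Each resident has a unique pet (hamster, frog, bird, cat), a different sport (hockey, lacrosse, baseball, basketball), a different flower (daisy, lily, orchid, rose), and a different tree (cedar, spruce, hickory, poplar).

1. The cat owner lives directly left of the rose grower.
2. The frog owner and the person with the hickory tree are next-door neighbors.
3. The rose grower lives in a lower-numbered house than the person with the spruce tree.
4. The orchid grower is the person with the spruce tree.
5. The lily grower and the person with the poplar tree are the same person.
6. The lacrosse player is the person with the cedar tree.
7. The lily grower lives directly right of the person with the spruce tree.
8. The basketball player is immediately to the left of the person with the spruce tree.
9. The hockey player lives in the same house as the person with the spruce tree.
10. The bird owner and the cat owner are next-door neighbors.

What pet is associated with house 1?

cat

From clue 7, the lily grower must be in house 4.
Clue 7 places the person with the spruce tree in house 3.
The basketball player is in house 2 (clue 8).
From clue 9, the hockey player must be in house 3.
House 1's flower must be daisy (nothing else left).
The only flower still possible for house 2 is rose.
House 3's flower must be orchid (nothing else left).
By clue 1, the cat owner is in house 1.
Clue 5 places the person with the poplar tree in house 4.
By clue 10, the bird owner is in house 2.
That leaves hamster as the pet for house 4.
The only tree still possible for house 2 is hickory.
By clue 6, the lacrosse player is in house 1.
That leaves frog as the pet for house 3.
So house 4 gets baseball for sport.
House 1 tree: only cedar fits.
So: house 1 = cat/lacrosse/daisy/cedar, house 2 = bird/basketball/rose/hickory, house 3 = frog/hockey/orchid/spruce, house 4 = hamster/baseball/lily/poplar.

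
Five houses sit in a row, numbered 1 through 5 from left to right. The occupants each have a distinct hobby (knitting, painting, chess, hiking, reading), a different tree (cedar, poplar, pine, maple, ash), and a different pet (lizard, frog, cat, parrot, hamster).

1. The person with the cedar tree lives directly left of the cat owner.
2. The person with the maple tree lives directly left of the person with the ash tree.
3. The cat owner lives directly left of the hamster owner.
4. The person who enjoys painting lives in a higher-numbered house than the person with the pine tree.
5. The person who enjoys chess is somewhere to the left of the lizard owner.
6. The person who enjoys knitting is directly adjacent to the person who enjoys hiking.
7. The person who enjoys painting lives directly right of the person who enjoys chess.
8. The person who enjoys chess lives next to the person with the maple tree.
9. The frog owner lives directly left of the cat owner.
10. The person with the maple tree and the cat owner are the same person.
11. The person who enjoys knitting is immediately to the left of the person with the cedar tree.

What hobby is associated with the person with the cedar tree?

House 1's pet must be parrot (nothing else left).
That leaves frog as the pet for house 2.
Clue 9 places the cat owner in house 3.
Clue 10: the person with the maple tree is in house 3.
The person with the ash tree is in house 4 (clue 2).
The hamster owner is in house 4 (clue 3).
The person who enjoys knitting is in house 1 (clue 11).
House 2's tree must be cedar (nothing else left).
House 5's tree must be poplar (nothing else left).
So house 5 gets lizard for pet.
Clue 6: the person who enjoys hiking is in house 2.
That leaves pine as the tree for house 1.
The person who enjoys painting is in house 5 (clue 7).
House 3's hobby must be reading (nothing else left).
The only hobby still possible for house 4 is chess.
So: house 1 = knitting/pine/parrot, house 2 = hiking/cedar/frog, house 3 = reading/maple/cat, house 4 = chess/ash/hamster, house 5 = painting/poplar/lizard.

hiking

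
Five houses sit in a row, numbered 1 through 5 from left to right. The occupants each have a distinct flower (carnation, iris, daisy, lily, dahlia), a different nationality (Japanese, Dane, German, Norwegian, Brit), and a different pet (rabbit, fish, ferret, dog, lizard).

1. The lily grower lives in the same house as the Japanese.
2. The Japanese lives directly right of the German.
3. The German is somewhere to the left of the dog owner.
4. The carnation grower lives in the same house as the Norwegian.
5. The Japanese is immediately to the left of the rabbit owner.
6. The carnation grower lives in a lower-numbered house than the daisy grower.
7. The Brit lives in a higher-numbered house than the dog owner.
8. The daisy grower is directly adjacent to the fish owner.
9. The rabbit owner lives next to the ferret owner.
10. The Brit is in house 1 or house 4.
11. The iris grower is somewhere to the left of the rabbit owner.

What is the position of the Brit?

Clue 10 places the Brit in house 4.
The only nationality still possible for house 5 is Dane.
The lily grower is narrowed to house 2 or 3; consider each.
Placing it in house 3 leads to a contradiction, so it's in house 2.
From clue 1, the Japanese must be in house 2.
By clue 2, the German is in house 1.
The rabbit owner is in house 3 (clue 5).
That leaves Norwegian as the nationality for house 3.
House 2 pet: only dog fits.
The carnation grower is in house 3 (clue 4).
House 1 flower: only iris fits.
House 1 pet: only lizard fits.
That leaves ferret as the pet for house 4.
House 5 pet: only fish fits.
The daisy grower is in house 4 (clue 8).
So house 5 gets dahlia for flower.
So: house 1 = iris/German/lizard, house 2 = lily/Japanese/dog, house 3 = carnation/Norwegian/rabbit, house 4 = daisy/Brit/ferret, house 5 = dahlia/Dane/fish.

4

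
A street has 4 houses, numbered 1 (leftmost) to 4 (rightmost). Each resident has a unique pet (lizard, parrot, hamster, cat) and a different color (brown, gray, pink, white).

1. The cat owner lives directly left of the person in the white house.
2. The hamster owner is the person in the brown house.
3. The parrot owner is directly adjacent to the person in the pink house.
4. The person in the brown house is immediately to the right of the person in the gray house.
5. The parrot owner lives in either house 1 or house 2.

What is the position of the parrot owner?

2

The parrot owner is narrowed to house 1 or 2; consider each.
Placing it in house 1 leads to a contradiction, so it's in house 2.
So house 1 gets pink for color.
The cat owner is narrowed to house 1 or 3; consider each.
Placing it in house 3 leads to a contradiction, so it's in house 1.
By clue 1, the person in the white house is in house 2.
The only color still possible for house 4 is brown.
The hamster owner is in house 4 (clue 2).
That leaves lizard as the pet for house 3.
So house 3 gets gray for color.
So: house 1 = cat/pink, house 2 = parrot/white, house 3 = lizard/gray, house 4 = hamster/brown.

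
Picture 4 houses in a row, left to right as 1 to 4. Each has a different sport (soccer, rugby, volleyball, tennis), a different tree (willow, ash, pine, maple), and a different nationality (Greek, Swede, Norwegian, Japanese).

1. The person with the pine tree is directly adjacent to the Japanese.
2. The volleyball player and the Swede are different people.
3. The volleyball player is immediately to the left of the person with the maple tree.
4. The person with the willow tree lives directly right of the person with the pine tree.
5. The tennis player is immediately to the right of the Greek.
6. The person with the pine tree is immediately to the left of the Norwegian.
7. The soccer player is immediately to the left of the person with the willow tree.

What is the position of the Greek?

The soccer player is narrowed to house 1 or 2 or 3; consider each.
Placing it in house 1 and house 2 leads to a contradiction, so it's in house 3.
Clue 7 places the person with the willow tree in house 4.
From clue 4, the person with the pine tree must be in house 3.
By clue 6, the Norwegian is in house 4.
That leaves ash as the tree for house 1.
The only tree still possible for house 2 is maple.
Clue 1 places the Japanese in house 2.
From clue 3, the volleyball player must be in house 1.
The Swede is in house 3 (clue 2).
House 1's nationality must be Greek (nothing else left).
By clue 5, the tennis player is in house 2.
That leaves rugby as the sport for house 4.
So: house 1 = volleyball/ash/Greek, house 2 = tennis/maple/Japanese, house 3 = soccer/pine/Swede, house 4 = rugby/willow/Norwegian.

1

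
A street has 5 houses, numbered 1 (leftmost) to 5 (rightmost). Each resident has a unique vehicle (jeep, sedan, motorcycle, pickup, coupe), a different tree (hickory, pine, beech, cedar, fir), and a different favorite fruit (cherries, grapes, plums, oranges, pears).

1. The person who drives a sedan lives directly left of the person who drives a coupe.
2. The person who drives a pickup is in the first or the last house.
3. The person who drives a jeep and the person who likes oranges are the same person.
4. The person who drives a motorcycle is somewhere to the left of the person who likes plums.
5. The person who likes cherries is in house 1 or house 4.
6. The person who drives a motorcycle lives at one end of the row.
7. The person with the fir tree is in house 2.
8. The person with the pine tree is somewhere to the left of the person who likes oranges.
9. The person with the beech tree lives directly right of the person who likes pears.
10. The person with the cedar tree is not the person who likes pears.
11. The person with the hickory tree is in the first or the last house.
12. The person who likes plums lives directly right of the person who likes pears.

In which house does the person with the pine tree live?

1

From clue 6, the person who drives a motorcycle must be in house 1.
Clue 7: the person with the fir tree is in house 2.
House 5's vehicle must be pickup (nothing else left).
The person who drives a coupe is narrowed to house 3 or 4; consider each.
Placing it in house 4 leads to a contradiction, so it's in house 3.
By clue 1, the person who drives a sedan is in house 2.
That leaves jeep as the vehicle for house 4.
From clue 3, the person who likes oranges must be in house 4.
Clue 12 places the person who likes plums in house 3.
The person who likes pears is in house 2 (clue 12).
House 1's favorite fruit must be cherries (nothing else left).
House 5 favorite fruit: only grapes fits.
Clue 9 places the person with the beech tree in house 3.
So house 4 gets cedar for tree.
The only tree still possible for house 5 is hickory.
House 1 tree: only pine fits.
So: house 1 = motorcycle/pine/cherries, house 2 = sedan/fir/pears, house 3 = coupe/beech/plums, house 4 = jeep/cedar/oranges, house 5 = pickup/hickory/grapes.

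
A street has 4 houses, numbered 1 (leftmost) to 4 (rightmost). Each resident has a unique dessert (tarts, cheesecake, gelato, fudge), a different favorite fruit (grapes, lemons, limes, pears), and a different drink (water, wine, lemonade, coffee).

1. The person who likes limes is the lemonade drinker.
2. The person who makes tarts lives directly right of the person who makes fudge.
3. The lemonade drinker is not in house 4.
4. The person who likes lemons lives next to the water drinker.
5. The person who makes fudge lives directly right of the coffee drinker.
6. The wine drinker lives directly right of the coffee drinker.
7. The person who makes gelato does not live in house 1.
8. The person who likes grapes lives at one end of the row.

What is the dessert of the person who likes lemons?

fudge

So house 1 gets cheesecake for dessert.
House 4's drink must be water (nothing else left).
By clue 4, the person who likes lemons is in house 3.
House 3 drink: only wine fits.
Clue 6 places the coffee drinker in house 2.
House 1 drink: only lemonade fits.
The person who likes limes is in house 1 (clue 1).
The person who makes fudge is in house 3 (clue 5).
House 2's dessert must be gelato (nothing else left).
So house 4 gets tarts for dessert.
House 2 favorite fruit: only pears fits.
The only favorite fruit still possible for house 4 is grapes.
So: house 1 = cheesecake/limes/lemonade, house 2 = gelato/pears/coffee, house 3 = fudge/lemons/wine, house 4 = tarts/grapes/water.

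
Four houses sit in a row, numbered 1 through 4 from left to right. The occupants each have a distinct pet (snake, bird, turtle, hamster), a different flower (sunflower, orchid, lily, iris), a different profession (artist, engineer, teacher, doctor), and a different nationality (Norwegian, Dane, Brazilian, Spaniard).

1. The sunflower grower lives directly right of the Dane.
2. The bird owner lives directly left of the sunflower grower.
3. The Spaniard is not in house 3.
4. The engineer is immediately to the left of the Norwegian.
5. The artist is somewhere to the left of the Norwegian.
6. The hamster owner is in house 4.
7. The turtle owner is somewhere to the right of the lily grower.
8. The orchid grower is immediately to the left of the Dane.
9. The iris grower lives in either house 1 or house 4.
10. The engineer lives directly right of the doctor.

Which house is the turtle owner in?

From clue 6, the hamster owner must be in house 4.
House 4 profession: only teacher fits.
So house 1 gets snake for pet.
The only flower still possible for house 3 is sunflower.
So house 4 gets iris for flower.
Clue 1 places the Dane in house 2.
The bird owner is in house 2 (clue 2).
Clue 8: the orchid grower is in house 1.
House 3 pet: only turtle fits.
House 2 flower: only lily fits.
The doctor is narrowed to house 1 or 2; consider each.
Placing it in house 1 leads to a contradiction, so it's in house 2.
By clue 10, the engineer is in house 3.
House 1 profession: only artist fits.
By clue 4, the Norwegian is in house 4.
House 1's nationality must be Spaniard (nothing else left).
That leaves Brazilian as the nationality for house 3.
So: house 1 = snake/orchid/artist/Spaniard, house 2 = bird/lily/doctor/Dane, house 3 = turtle/sunflower/engineer/Brazilian, house 4 = hamster/iris/teacher/Norwegian.

3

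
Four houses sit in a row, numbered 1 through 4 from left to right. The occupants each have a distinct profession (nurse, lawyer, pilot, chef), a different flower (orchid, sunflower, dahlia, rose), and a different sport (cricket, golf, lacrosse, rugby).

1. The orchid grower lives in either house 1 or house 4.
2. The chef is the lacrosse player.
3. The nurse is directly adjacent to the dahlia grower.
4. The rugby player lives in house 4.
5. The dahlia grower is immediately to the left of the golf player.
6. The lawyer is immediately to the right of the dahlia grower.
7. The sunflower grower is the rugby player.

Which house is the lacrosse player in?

2

Clue 4: the rugby player is in house 4.
The sunflower grower is in house 4 (clue 7).
The only flower still possible for house 1 is orchid.
That leaves dahlia as the flower for house 2.
The only flower still possible for house 3 is rose.
The golf player is in house 3 (clue 5).
From clue 6, the lawyer must be in house 3.
House 4's profession must be pilot (nothing else left).
So house 1 gets nurse for profession.
The only profession still possible for house 2 is chef.
By clue 2, the lacrosse player is in house 2.
House 1 sport: only cricket fits.
So: house 1 = nurse/orchid/cricket, house 2 = chef/dahlia/lacrosse, house 3 = lawyer/rose/golf, house 4 = pilot/sunflower/rugby.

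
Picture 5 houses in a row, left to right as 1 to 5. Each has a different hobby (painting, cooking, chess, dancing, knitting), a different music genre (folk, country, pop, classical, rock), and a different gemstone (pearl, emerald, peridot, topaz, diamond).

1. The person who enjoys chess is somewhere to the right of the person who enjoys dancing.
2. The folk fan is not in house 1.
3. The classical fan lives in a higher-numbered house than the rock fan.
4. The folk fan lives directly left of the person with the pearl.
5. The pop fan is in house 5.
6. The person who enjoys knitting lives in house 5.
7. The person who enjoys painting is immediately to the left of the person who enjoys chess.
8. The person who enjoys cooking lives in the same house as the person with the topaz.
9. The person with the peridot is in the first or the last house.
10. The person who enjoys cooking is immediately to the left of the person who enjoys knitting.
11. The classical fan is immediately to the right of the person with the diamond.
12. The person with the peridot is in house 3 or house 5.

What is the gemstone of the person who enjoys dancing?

From clue 5, the pop fan must be in house 5.
Clue 6 places the person who enjoys knitting in house 5.
The person who enjoys cooking is in house 4 (clue 10).
By clue 12, the person with the peridot is in house 5.
From clue 8, the person with the topaz must be in house 4.
The only hobby still possible for house 3 is chess.
Clue 4: the folk fan is in house 2.
Clue 7: the person who enjoys painting is in house 2.
That leaves dancing as the hobby for house 1.
House 3 gemstone: only pearl fits.
The classical fan is in house 3 (clue 11).
Clue 11: the person with the diamond is in house 2.
That leaves rock as the music genre for house 1.
That leaves country as the music genre for house 4.
That leaves emerald as the gemstone for house 1.
So: house 1 = dancing/rock/emerald, house 2 = painting/folk/diamond, house 3 = chess/classical/pearl, house 4 = cooking/country/topaz, house 5 = knitting/pop/peridot.

emerald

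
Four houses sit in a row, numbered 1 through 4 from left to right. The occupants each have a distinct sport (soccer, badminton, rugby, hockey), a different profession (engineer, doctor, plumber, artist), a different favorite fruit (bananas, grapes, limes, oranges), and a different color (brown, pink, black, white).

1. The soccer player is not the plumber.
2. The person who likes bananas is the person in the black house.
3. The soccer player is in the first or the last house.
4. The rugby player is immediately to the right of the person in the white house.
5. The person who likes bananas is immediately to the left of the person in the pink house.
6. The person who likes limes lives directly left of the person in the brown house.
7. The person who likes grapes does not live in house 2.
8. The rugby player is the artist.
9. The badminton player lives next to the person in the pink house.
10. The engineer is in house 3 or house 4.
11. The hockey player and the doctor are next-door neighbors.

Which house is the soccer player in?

The soccer player is narrowed to house 1 or 4; consider each.
Placing it in house 4 leads to a contradiction, so it's in house 1.
House 1's profession must be doctor (nothing else left).
By clue 11, the hockey player is in house 2.
House 2 profession: only plumber fits.
House 1 color: only black fits.
The person who likes bananas is in house 1 (clue 2).
By clue 5, the person in the pink house is in house 2.
The badminton player is in house 3 (clue 9).
So house 4 gets rugby for sport.
The only color still possible for house 3 is white.
The only color still possible for house 4 is brown.
Clue 6 places the person who likes limes in house 3.
From clue 8, the artist must be in house 4.
House 3 profession: only engineer fits.
So house 2 gets oranges for favorite fruit.
That leaves grapes as the favorite fruit for house 4.
So: house 1 = soccer/doctor/bananas/black, house 2 = hockey/plumber/oranges/pink, house 3 = badminton/engineer/limes/white, house 4 = rugby/artist/grapes/brown.

1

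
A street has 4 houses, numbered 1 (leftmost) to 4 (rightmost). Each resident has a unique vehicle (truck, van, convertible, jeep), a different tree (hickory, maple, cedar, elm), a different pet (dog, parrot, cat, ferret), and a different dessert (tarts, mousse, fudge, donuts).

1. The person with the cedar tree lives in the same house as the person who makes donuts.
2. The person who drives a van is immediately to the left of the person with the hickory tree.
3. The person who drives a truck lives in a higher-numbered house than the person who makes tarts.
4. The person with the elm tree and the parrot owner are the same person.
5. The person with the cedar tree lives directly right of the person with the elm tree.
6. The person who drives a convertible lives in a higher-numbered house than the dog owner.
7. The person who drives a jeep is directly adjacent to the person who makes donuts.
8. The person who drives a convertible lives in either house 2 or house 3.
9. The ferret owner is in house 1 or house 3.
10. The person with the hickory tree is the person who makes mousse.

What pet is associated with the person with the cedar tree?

House 4 pet: only cat fits.
The person who drives a convertible is narrowed to house 2 or 3; consider each.
Placing it in house 2 leads to a contradiction, so it's in house 3.
House 4's dessert must be fudge (nothing else left).
That leaves maple as the tree for house 4.
House 1 dessert: only tarts fits.
House 1 tree: only elm fits.
House 3 pet: only ferret fits.
Clue 4 places the parrot owner in house 1.
By clue 5, the person with the cedar tree is in house 2.
House 3 tree: only hickory fits.
House 2's pet must be dog (nothing else left).
The person who makes donuts is in house 2 (clue 1).
From clue 2, the person who drives a van must be in house 2.
By clue 7, the person who drives a jeep is in house 1.
From clue 10, the person who makes mousse must be in house 3.
House 4 vehicle: only truck fits.
So: house 1 = jeep/elm/parrot/tarts, house 2 = van/cedar/dog/donuts, house 3 = convertible/hickory/ferret/mousse, house 4 = truck/maple/cat/fudge.

dog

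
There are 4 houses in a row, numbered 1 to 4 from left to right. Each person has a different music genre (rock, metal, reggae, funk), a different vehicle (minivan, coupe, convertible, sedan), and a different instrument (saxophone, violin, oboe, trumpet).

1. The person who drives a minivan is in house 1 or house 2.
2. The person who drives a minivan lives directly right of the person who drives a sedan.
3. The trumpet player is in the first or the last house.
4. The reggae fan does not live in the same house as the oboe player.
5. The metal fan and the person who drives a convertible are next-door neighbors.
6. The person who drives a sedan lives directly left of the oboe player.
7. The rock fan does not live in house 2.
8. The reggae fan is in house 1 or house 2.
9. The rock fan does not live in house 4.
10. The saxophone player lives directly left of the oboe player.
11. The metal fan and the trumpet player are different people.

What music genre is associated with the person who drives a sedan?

Clue 2 places the person who drives a minivan in house 2.
By clue 2, the person who drives a sedan is in house 1.
Clue 6: the oboe player is in house 2.
The saxophone player is in house 1 (clue 10).
That leaves violin as the instrument for house 3.
House 4 instrument: only trumpet fits.
Clue 4: the reggae fan is in house 1.
So house 4 gets funk for music genre.
House 2 music genre: only metal fits.
House 3 music genre: only rock fits.
From clue 5, the person who drives a convertible must be in house 3.
So house 4 gets coupe for vehicle.
So: house 1 = reggae/sedan/saxophone, house 2 = metal/minivan/oboe, house 3 = rock/convertible/violin, house 4 = funk/coupe/trumpet.

reggae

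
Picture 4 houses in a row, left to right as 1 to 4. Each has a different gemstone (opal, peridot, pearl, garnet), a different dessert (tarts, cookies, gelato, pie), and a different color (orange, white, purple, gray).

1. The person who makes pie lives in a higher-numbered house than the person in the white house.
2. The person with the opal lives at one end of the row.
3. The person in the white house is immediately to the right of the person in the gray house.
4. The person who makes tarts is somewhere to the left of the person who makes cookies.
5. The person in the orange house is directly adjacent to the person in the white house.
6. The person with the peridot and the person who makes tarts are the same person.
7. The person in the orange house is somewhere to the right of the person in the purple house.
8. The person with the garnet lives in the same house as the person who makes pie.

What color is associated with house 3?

white

House 4's color must be orange (nothing else left).
From clue 5, the person in the white house must be in house 3.
Clue 1 places the person who makes pie in house 4.
The person in the gray house is in house 2 (clue 3).
Clue 8: the person with the garnet is in house 4.
So house 1 gets purple for color.
House 1 gemstone: only opal fits.
House 2's gemstone must be peridot (nothing else left).
So house 3 gets pearl for gemstone.
Clue 6: the person who makes tarts is in house 2.
House 1 dessert: only gelato fits.
That leaves cookies as the dessert for house 3.
So: house 1 = opal/gelato/purple, house 2 = peridot/tarts/gray, house 3 = pearl/cookies/white, house 4 = garnet/pie/orange.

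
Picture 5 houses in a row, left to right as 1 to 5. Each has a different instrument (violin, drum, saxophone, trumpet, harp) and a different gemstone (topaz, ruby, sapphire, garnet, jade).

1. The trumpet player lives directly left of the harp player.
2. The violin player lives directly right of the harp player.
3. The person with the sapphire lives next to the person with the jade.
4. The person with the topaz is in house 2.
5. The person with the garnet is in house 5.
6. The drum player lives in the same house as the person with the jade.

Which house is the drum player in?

4

By clue 4, the person with the topaz is in house 2.
Clue 5 places the person with the garnet in house 5.
That leaves ruby as the gemstone for house 1.
The drum player is narrowed to house 3 or 4; consider each.
Placing it in house 3 leads to a contradiction, so it's in house 4.
The person with the jade is in house 4 (clue 6).
That leaves sapphire as the gemstone for house 3.
By clue 2, the violin player is in house 3.
Clue 2: the harp player is in house 2.
House 5's instrument must be saxophone (nothing else left).
The only instrument still possible for house 1 is trumpet.
So: house 1 = trumpet/ruby, house 2 = harp/topaz, house 3 = violin/sapphire, house 4 = drum/jade, house 5 = saxophone/garnet.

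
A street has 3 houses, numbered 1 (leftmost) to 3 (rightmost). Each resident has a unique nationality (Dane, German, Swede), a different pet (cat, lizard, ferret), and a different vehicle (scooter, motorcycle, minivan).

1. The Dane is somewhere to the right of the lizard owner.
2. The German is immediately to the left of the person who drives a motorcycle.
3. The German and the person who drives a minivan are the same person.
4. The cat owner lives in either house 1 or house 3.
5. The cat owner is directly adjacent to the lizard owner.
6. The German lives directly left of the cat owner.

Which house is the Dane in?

The lizard owner is in house 2 (clue 5).
By clue 6, the German is in house 2.
Clue 6: the cat owner is in house 3.
The only nationality still possible for house 1 is Swede.
House 3's nationality must be Dane (nothing else left).
That leaves ferret as the pet for house 1.
By clue 2, the person who drives a motorcycle is in house 3.
By clue 3, the person who drives a minivan is in house 2.
House 1's vehicle must be scooter (nothing else left).
So: house 1 = Swede/ferret/scooter, house 2 = German/lizard/minivan, house 3 = Dane/cat/motorcycle.

3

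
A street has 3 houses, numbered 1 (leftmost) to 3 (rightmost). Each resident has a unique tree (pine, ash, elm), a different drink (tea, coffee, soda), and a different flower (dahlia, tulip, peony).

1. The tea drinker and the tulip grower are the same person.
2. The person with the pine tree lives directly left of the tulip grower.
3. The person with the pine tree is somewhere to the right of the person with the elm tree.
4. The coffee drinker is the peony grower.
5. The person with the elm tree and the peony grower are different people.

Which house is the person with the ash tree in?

3

Clue 3 places the person with the pine tree in house 2.
The person with the elm tree is in house 1 (clue 3).
That leaves ash as the tree for house 3.
House 1's flower must be dahlia (nothing else left).
From clue 2, the tulip grower must be in house 3.
House 1 drink: only soda fits.
That leaves peony as the flower for house 2.
By clue 1, the tea drinker is in house 3.
From clue 4, the coffee drinker must be in house 2.
So: house 1 = elm/soda/dahlia, house 2 = pine/coffee/peony, house 3 = ash/tea/tulip.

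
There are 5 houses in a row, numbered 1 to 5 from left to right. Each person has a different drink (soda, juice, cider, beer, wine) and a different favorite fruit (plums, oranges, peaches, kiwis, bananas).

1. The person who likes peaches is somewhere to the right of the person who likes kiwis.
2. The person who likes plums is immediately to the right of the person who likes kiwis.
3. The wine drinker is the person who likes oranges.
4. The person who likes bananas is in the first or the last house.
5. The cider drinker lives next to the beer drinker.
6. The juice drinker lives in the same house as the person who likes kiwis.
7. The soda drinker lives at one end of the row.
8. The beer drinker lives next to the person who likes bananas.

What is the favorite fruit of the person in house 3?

plums

The beer drinker is narrowed to house 2 or 4; consider each.
Placing it in house 2 leads to a contradiction, so it's in house 4.
Clue 8 places the person who likes bananas in house 5.
The cider drinker is narrowed to house 3 or 5; consider each.
Placing it in house 5 leads to a contradiction, so it's in house 3.
That leaves soda as the drink for house 5.
House 4's favorite fruit must be peaches (nothing else left).
So house 3 gets plums for favorite fruit.
By clue 2, the person who likes kiwis is in house 2.
The juice drinker is in house 2 (clue 6).
House 1 drink: only wine fits.
House 1's favorite fruit must be oranges (nothing else left).
So: house 1 = wine/oranges, house 2 = juice/kiwis, house 3 = cider/plums, house 4 = beer/peaches, house 5 = soda/bananas.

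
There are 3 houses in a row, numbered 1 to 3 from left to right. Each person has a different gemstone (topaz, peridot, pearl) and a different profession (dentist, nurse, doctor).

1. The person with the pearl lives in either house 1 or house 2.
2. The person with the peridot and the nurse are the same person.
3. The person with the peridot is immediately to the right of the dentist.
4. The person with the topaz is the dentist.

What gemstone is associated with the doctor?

The only gemstone still possible for house 3 is peridot.
The nurse is in house 3 (clue 2).
By clue 3, the dentist is in house 2.
The person with the topaz is in house 2 (clue 4).
That leaves pearl as the gemstone for house 1.
That leaves doctor as the profession for house 1.
So: house 1 = pearl/doctor, house 2 = topaz/dentist, house 3 = peridot/nurse.

pearl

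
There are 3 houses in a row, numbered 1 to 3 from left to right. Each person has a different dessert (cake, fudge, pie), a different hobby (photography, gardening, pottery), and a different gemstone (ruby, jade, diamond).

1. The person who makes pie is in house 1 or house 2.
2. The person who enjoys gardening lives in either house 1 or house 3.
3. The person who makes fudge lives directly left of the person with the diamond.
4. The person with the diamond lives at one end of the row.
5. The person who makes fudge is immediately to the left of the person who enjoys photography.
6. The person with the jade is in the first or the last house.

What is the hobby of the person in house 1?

By clue 4, the person with the diamond is in house 3.
The only dessert still possible for house 3 is cake.
So house 2 gets ruby for gemstone.
By clue 3, the person who makes fudge is in house 2.
Clue 5 places the person who enjoys photography in house 3.
House 1 dessert: only pie fits.
The only hobby still possible for house 1 is gardening.
That leaves pottery as the hobby for house 2.
House 1 gemstone: only jade fits.
So: house 1 = pie/gardening/jade, house 2 = fudge/pottery/ruby, house 3 = cake/photography/diamond.

gardening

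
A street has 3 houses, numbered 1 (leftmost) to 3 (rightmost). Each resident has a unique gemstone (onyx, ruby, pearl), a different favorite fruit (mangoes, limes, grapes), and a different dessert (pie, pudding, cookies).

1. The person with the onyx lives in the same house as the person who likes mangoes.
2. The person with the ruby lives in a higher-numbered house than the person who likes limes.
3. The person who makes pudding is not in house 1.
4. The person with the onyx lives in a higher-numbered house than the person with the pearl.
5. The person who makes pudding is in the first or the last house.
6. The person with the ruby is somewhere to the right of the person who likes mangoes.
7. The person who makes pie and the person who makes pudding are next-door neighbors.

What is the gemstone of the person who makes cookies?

pearl

From clue 5, the person who makes pudding must be in house 3.
From clue 7, the person who makes pie must be in house 2.
So house 1 gets pearl for gemstone.
That leaves grapes as the favorite fruit for house 3.
So house 1 gets cookies for dessert.
The person with the onyx is in house 2 (clue 1).
By clue 1, the person who likes mangoes is in house 2.
Clue 6: the person with the ruby is in house 3.
House 1's favorite fruit must be limes (nothing else left).
So: house 1 = pearl/limes/cookies, house 2 = onyx/mangoes/pie, house 3 = ruby/grapes/pudding.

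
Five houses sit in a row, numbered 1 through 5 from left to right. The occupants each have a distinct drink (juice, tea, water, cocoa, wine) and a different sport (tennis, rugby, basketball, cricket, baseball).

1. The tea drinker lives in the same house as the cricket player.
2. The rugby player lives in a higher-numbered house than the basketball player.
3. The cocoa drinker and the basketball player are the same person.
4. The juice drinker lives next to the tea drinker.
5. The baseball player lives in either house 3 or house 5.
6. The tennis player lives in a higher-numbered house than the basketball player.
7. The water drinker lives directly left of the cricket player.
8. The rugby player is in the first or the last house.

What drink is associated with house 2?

The rugby player is in house 5 (clue 8).
That leaves basketball as the sport for house 1.
House 3's sport must be baseball (nothing else left).
Clue 3: the cocoa drinker is in house 1.
Clue 7 places the cricket player in house 4.
So house 3 gets water for drink.
The only sport still possible for house 2 is tennis.
Clue 1: the tea drinker is in house 4.
That leaves wine as the drink for house 2.
House 5 drink: only juice fits.
So: house 1 = cocoa/basketball, house 2 = wine/tennis, house 3 = water/baseball, house 4 = tea/cricket, house 5 = juice/rugby.

wine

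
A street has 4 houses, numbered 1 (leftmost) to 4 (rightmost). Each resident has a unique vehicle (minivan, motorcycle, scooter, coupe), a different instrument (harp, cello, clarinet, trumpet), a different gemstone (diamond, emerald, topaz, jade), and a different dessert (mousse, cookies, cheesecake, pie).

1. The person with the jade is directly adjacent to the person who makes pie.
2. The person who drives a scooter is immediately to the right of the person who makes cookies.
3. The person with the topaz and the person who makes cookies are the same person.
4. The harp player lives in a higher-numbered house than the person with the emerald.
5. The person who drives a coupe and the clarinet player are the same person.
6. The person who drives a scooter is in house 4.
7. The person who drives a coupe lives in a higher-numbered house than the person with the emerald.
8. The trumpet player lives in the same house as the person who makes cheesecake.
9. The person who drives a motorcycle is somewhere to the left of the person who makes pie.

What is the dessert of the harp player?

mousse

From clue 6, the person who drives a scooter must be in house 4.
By clue 2, the person who makes cookies is in house 3.
The person with the topaz is in house 3 (clue 3).
From clue 1, the person with the jade must be in house 1.
Clue 1: the person who makes pie is in house 2.
The person who drives a motorcycle is in house 1 (clue 9).
So house 4 gets diamond for gemstone.
From clue 7, the person who drives a coupe must be in house 3.
That leaves minivan as the vehicle for house 2.
The only gemstone still possible for house 2 is emerald.
From clue 5, the clarinet player must be in house 3.
That leaves cello as the instrument for house 2.
House 1's instrument must be trumpet (nothing else left).
That leaves harp as the instrument for house 4.
From clue 8, the person who makes cheesecake must be in house 1.
House 4's dessert must be mousse (nothing else left).
So: house 1 = motorcycle/trumpet/jade/cheesecake, house 2 = minivan/cello/emerald/pie, house 3 = coupe/clarinet/topaz/cookies, house 4 = scooter/harp/diamond/mousse.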